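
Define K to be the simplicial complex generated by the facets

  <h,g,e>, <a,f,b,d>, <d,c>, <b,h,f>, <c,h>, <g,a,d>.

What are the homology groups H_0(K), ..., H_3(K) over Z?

H_0 ≅ Z,  H_1 ≅ Z^2,  H_2 = 0,  H_3 = 0.

Order the vertices as a < b < c < d < e < f < g < h. Listing each simplex with vertices in this order, K has dimension 3 with simplices:

  0-simplices (8): a, b, c, d, e, f, g, h
  1-simplices (15): ab, ad, af, ag, bd, bf, bh, cd, ch, df, dg, eg, eh, fh, gh
  2-simplices (7): abd, abf, adf, adg, bdf, bfh, egh
  3-simplices (1): abdf

giving chain groups C_0 ≅ Z^8, C_1 ≅ Z^15, C_2 ≅ Z^7, C_3 ≅ Z^1.

Boundary ∂_1: C_1 → C_0 maps an edge to its endpoints' difference, ∂[p,q] = q − p. For instance
  ∂ch = h − c.
This gives a 8×15 integer matrix of rank 7; reducing to Smith normal form yields diagonal entries (1,1,1,1,1,1,1).

The boundary map ∂_2: C_2 → C_1 acts by ∂[p,q,r] = [q,r] − [p,r] + [p,q]. For instance
  ∂adg = dg − ag + ad,
  ∂abf = bf − af + ab.
The 15×7 boundary matrix has rank 6 and Smith normal form diag(1,1,1,1,1,1).

Boundary ∂_3: C_3 → C_2 sends each 3-simplex σ to the alternating sum Σ_i (−1)^i (σ with its i-th vertex removed). For instance
  ∂abdf = bdf − adf + abf − abd.
The 7×1 boundary matrix has rank 1 and Smith normal form diag(1).

From H_k ≅ ker(∂_k) / im(∂_{k+1}) we obtain:

  H_0: rank C_0 − rank ∂_1 = 8 − 7 = 1, and the invariant factors of ∂_1 are all 1, so H_0 ≅ Z.
  H_1: rank ker ∂_1 − rank ∂_2 = (15 − 7) − 6 = 2, and the invariant factors of ∂_2 are all 1, so H_1 ≅ Z^2.
  H_2: rank ker ∂_2 − rank ∂_3 = (7 − 6) − 1 = 0, and the invariant factors of ∂_3 are all 1, so H_2 ≅ 0.
  H_3: rank ker ∂_3 − rank ∂_4 = (1 − 1) − 0 = 0, and there is no ∂_4, so H_3 ≅ 0.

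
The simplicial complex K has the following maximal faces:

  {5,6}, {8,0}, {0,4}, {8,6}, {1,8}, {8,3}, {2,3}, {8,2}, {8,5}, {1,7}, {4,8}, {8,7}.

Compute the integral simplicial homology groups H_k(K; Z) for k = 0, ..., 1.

We work with the vertex ordering 0 < 1 < 2 < 3 < 4 < 5 < 6 < 7 < 8. The simplices of K, each written with vertices in increasing order, are:

  0-simplices (9): [0], [1], [2], [3], [4], [5], [6], [7], [8]
  1-simplices (12): [0,4], [0,8], [1,7], [1,8], [2,3], [2,8], [3,8], [4,8], [5,6], [5,8], [6,8], [7,8]

Hence C_0 ≅ Z^9, C_1 ≅ Z^12.

Boundary ∂_1: C_1 → C_0 is given by ∂[p,q] = [q] − [p]. For instance
  ∂[1,8] = [8] − [1].
The 9×12 boundary matrix has rank 8 and Smith normal form diag(1,1,1,1,1,1,1,1).

From H_k ≅ ker(∂_k) / im(∂_{k+1}) we obtain:

  H_0: rank C_0 − rank ∂_1 = 9 − 8 = 1, and the invariant factors of ∂_1 are all 1, so H_0 = Z.
  H_1: rank ker ∂_1 − rank ∂_2 = (12 − 8) − 0 = 4, and there is no ∂_2, so H_1 = Z^4.

As a check, the Euler characteristic is 9 − 12 = -3, which agrees with 1 − 4 = -3.

H_0 = Z,  H_1 = Z^4.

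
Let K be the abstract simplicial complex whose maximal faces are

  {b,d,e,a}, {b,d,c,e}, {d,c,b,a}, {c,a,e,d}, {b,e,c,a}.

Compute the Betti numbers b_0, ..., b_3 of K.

Take the total order a < b < c < d < e on the vertex set. Then K (dimension 3) consists of the simplices:

  0-simplices (5): a, b, c, d, e
  1-simplices (10): ab, ac, ad, ae, bc, bd, be, cd, ce, de
  2-simplices (10): abc, abd, abe, acd, ace, ade, bcd, bce, bde, cde
  3-simplices (5): abcd, abce, abde, acde, bcde

giving chain groups C_0 ≅ Z^5, C_1 ≅ Z^10, C_2 ≅ Z^10, C_3 ≅ Z^5.

The boundary map ∂_1: C_1 → C_0 is given by ∂[p,q] = [q] − [p]. For instance
  ∂bd = d − b.
As a 5×10 matrix over Z this has rank 4, with invariant factors (1,1,1,1).

∂_2: C_2 → C_1 sends each 2-simplex [p,q,r] to [q,r] − [p,r] + [p,q]. For instance
  ∂bde = de − be + bd,
  ∂acd = cd − ad + ac.
This gives a 10×10 integer matrix of rank 6; reducing to Smith normal form yields diagonal entries (1,1,1,1,1,1).

The boundary map ∂_3: C_3 → C_2 sends each 3-simplex σ to the alternating sum Σ_i (−1)^i (σ with its i-th vertex removed). For instance
  ∂abcd = bcd − acd + abd − abc,
  ∂abce = bce − ace + abe − abc.
This gives a 10×5 integer matrix of rank 4; reducing to Smith normal form yields diagonal entries (1,1,1,1).

Computing H_k = (kernel of ∂_k) / (image of ∂_{k+1}):

  H_0: rank C_0 − rank ∂_1 = 5 − 4 = 1, and the invariant factors of ∂_1 are all 1, so H_0 = Z.
  H_1: rank ker ∂_1 − rank ∂_2 = (10 − 4) − 6 = 0, and the invariant factors of ∂_2 are all 1, so H_1 = 0.
  H_2: rank ker ∂_2 − rank ∂_3 = (10 − 6) − 4 = 0, and the invariant factors of ∂_3 are all 1, so H_2 = 0.
  H_3: rank ker ∂_3 − rank ∂_4 = (5 − 4) − 0 = 1, and there is no ∂_4, so H_3 = Z.

As a check, the Euler characteristic is 5 − 10 + 10 − 5 = 0, which agrees with 1 − 0 + 0 − 1 = 0.

Hence the Betti numbers are b_0 = 1, b_1 = 0, b_2 = 0, b_3 = 1.

b_0 = 1, b_1 = 0, b_2 = 0, b_3 = 1.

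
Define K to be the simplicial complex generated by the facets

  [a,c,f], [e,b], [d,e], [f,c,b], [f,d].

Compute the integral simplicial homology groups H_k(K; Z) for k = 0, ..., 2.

H_0 = Z,  H_1 = Z,  H_2 = 0.

K has 6 vertices, 8 edges, 2 triangles.
rank ∂_0 = 0, rank ∂_1 = 5 ⇒ b_0 = 6 − 0 − 5 = 1; all invariant factors of ∂_1 are 1 so no torsion. So H_0 = Z.
rank ∂_1 = 5, rank ∂_2 = 2 ⇒ b_1 = 8 − 5 − 2 = 1; all invariant factors of ∂_2 are 1 so no torsion. So H_1 = Z.
rank ∂_2 = 2, rank ∂_3 = 0 ⇒ b_2 = 2 − 2 − 0 = 0. So H_2 = 0.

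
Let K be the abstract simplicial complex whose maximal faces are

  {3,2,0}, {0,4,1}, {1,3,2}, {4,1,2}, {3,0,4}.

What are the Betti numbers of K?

b_0 = 1, b_1 = 1, b_2 = 0.

Take the total order 0 < 1 < 2 < 3 < 4 on the vertex set. Then K (dimension 2) consists of the simplices:

  0-simplices (5): [0], [1], [2], [3], [4]
  1-simplices (10): [0,1], [0,2], [0,3], [0,4], [1,2], [1,3], [1,4], [2,3], [2,4], [3,4]
  2-simplices (5): [0,1,4], [0,2,3], [0,3,4], [1,2,3], [1,2,4]

giving chain groups C_0 ≅ Z^5, C_1 ≅ Z^10, C_2 ≅ Z^5.

The boundary map ∂_1: C_1 → C_0 sends each edge [p,q] (with p < q) to q − p. For instance
  ∂[0,1] = [1] − [0].
This gives a 5×10 integer matrix of rank 4; reducing to Smith normal form yields diagonal entries (1,1,1,1).

∂_2: C_2 → C_1 maps a triangle to the signed sum of its edges. For instance
  ∂[1,2,3] = [2,3] − [1,3] + [1,2],
  ∂[0,2,3] = [2,3] − [0,3] + [0,2].
As a 10×5 matrix over Z this has rank 5, with invariant factors (1,1,1,1,1).

Reading off H_k = ker ∂_k / im ∂_{k+1}:

  H_0: rank C_0 − rank ∂_1 = 5 − 4 = 1, and the invariant factors of ∂_1 are all 1, so H_0 ≅ Z.
  H_1: rank ker ∂_1 − rank ∂_2 = (10 − 4) − 5 = 1, and the invariant factors of ∂_2 are all 1, so H_1 ≅ Z.
  H_2: rank ker ∂_2 − rank ∂_3 = (5 − 5) − 0 = 0, and there is no ∂_3, so H_2 ≅ 0.

(K is a triangulation of the Möbius band.)

Hence the Betti numbers are b_0 = 1, b_1 = 1, b_2 = 0.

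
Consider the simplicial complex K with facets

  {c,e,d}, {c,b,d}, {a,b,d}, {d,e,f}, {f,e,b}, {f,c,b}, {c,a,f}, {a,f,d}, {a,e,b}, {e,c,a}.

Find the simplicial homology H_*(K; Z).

Take the total order a < b < c < d < e < f on the vertex set. Then K (dimension 2) consists of the simplices:

  0-simplices (6): a, b, c, d, e, f
  1-simplices (15): ab, ac, ad, ae, af, bc, bd, be, bf, cd, ce, cf, de, df, ef
  2-simplices (10): abd, abe, ace, acf, adf, bcd, bcf, bef, cde, def

giving chain groups C_0 ≅ Z^6, C_1 ≅ Z^15, C_2 ≅ Z^10.

The boundary map ∂_1: C_1 → C_0 maps an edge to its endpoints' difference, ∂[p,q] = q − p. For instance
  ∂ad = d − a.
The 6×15 boundary matrix has rank 5 and Smith normal form diag(1,1,1,1,1).

∂_2: C_2 → C_1 sends each 2-simplex [p,q,r] to [q,r] − [p,r] + [p,q]. For instance
  ∂abd = bd − ad + ab,
  ∂bcf = cf − bf + bc.
The resulting 15×10 matrix has rank 10, and its Smith normal form has invariant factors (1,1,1,1,1,1,1,1,1,2).

Computing H_k = (kernel of ∂_k) / (image of ∂_{k+1}):

  H_0: rank C_0 − rank ∂_1 = 6 − 5 = 1, and the invariant factors of ∂_1 are all 1, so H_0 ≅ Z.
  H_1: rank ker ∂_1 − rank ∂_2 = (15 − 5) − 10 = 0, and ∂_2 has invariant factor 2 > 1, so H_1 ≅ Z/2Z.
  H_2: rank ker ∂_2 − rank ∂_3 = (10 − 10) − 0 = 0, and there is no ∂_3, so H_2 ≅ 0.

As a check, the Euler characteristic is 6 − 15 + 10 = 1, which agrees with 1 − 0 + 0 = 1.
(K is a triangulation of the real projective plane RP^2.)

H_0 ≅ Z,  H_1 ≅ Z/2Z,  H_2 = 0.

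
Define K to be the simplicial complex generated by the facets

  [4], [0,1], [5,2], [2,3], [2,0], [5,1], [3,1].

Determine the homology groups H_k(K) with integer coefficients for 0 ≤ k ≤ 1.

K has 6 vertices, 6 edges.
rank ∂_0 = 0, rank ∂_1 = 4 ⇒ b_0 = 6 − 0 − 4 = 2; all invariant factors of ∂_1 are 1 so no torsion. So H_0 = Z^2.
rank ∂_1 = 4, rank ∂_2 = 0 ⇒ b_1 = 6 − 4 − 0 = 2. So H_1 = Z^2.

H_0 = Z^2,  H_1 = Z^2.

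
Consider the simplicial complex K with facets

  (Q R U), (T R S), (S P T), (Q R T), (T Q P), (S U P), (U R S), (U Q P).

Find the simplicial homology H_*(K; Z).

H_0 = Z,  H_1 = 0,  H_2 = Z.

We work with the vertex ordering P < Q < R < S < T < U. The simplices of K, each written with vertices in increasing order, are:

  0-simplices (6): P, Q, R, S, T, U
  1-simplices (12): PQ, PS, PT, PU, QR, QT, QU, RS, RT, RU, ST, SU
  2-simplices (8): PQT, PQU, PST, PSU, QRT, QRU, RST, RSU

Hence C_0 ≅ Z^6, C_1 ≅ Z^12, C_2 ≅ Z^8.

The boundary map ∂_1: C_1 → C_0 is given by ∂[p,q] = [q] − [p].
As a 6×12 matrix over Z this has rank 5, with invariant factors (1,1,1,1,1).

∂_2: C_2 → C_1 acts by ∂[p,q,r] = [q,r] − [p,r] + [p,q]. For instance
  ∂QRT = RT − QT + QR,
  ∂PQU = QU − PU + PQ.
This gives a 12×8 integer matrix of rank 7; reducing to Smith normal form yields diagonal entries (1,1,1,1,1,1,1).

Reading off H_k = ker ∂_k / im ∂_{k+1}:

  H_0: rank C_0 − rank ∂_1 = 6 − 5 = 1, and the invariant factors of ∂_1 are all 1, so H_0 = Z.
  H_1: rank ker ∂_1 − rank ∂_2 = (12 − 5) − 7 = 0, and the invariant factors of ∂_2 are all 1, so H_1 = 0.
  H_2: rank ker ∂_2 − rank ∂_3 = (8 − 7) − 0 = 1, and there is no ∂_3, so H_2 = Z.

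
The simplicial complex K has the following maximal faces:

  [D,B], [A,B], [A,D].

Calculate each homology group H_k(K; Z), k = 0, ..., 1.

Take the total order A < B < D on the vertex set. Then K (dimension 1) consists of the simplices:

  0-simplices (3): A, B, D
  1-simplices (3): AB, AD, BD

Hence C_0 ≅ Z^3, C_1 ≅ Z^3.

Boundary ∂_1: C_1 → C_0 sends each edge [p,q] (with p < q) to q − p.
The resulting 3×3 matrix has rank 2, and its Smith normal form has invariant factors (1,1).

Now H_k = ker ∂_k / im ∂_{k+1}, so:

  H_0: rank C_0 − rank ∂_1 = 3 − 2 = 1, and the invariant factors of ∂_1 are all 1, so H_0 ≅ Z.
  H_1: rank ker ∂_1 − rank ∂_2 = (3 − 2) − 0 = 1, and there is no ∂_2, so H_1 ≅ Z.

As a check, the Euler characteristic is 3 − 3 = 0, which agrees with 1 − 1 = 0.

H_0 = Z,  H_1 = Z.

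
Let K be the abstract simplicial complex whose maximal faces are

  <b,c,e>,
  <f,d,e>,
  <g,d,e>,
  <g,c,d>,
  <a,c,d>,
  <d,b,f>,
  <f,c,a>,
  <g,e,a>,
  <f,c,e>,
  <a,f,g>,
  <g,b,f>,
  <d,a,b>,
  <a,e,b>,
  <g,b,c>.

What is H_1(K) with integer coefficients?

Order the vertices as a < b < c < d < e < f < g. Listing each simplex with vertices in this order, K has dimension 2 with simplices:

  0-simplices (7): a, b, c, d, e, f, g
  1-simplices (21): ab, ac, ad, ae, af, ag, bc, bd, be, bf, bg, cd, ce, cf, cg, de, df, dg, ef, eg, fg
  2-simplices (14): abd, abe, acd, acf, aeg, afg, bce, bcg, bdf, bfg, cdg, cef, def, deg

Hence C_0 ≅ Z^7, C_1 ≅ Z^21, C_2 ≅ Z^14.

∂_1: C_1 → C_0 is given by ∂[p,q] = [q] − [p]. For instance
  ∂ag = g − a.
As a 7×21 matrix over Z this has rank 6, with invariant factors (1,1,1,1,1,1).

∂_2: C_2 → C_1 acts by ∂[p,q,r] = [q,r] − [p,r] + [p,q]. For instance
  ∂bcg = cg − bg + bc,
  ∂cef = ef − cf + ce.
The resulting 21×14 matrix has rank 13, and its Smith normal form has invariant factors (1,1,1,1,1,1,1,1,1,1,1,1,1).

Reading off H_k = ker ∂_k / im ∂_{k+1}:

  H_1: rank ker ∂_1 − rank ∂_2 = (21 − 6) − 13 = 2, and the invariant factors of ∂_2 are all 1, so H_1 ≅ Z^2.

(K is a triangulation of the torus T^2.)

H_1 ≅ Z^2.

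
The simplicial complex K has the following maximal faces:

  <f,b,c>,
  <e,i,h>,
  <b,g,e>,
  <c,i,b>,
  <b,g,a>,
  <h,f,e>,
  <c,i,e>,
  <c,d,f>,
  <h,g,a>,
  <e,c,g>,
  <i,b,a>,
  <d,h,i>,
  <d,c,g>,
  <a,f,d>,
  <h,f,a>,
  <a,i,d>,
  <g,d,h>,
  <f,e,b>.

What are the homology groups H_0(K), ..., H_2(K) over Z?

H_0 ≅ Z,  H_1 ≅ Z ⊕ Z/2,  H_2 = 0.

Take the total order a < b < c < d < e < f < g < h < i on the vertex set. Then K (dimension 2) consists of the simplices:

  0-simplices (9): a, b, c, d, e, f, g, h, i
  1-simplices (27): ab, ad, af, ag, ah, ai, bc, be, bf, bg, bi, cd, ce, cf, cg, ci, df, dg, dh, di, ef, eg, eh, ei, fh, gh, hi
  2-simplices (18): abg, abi, adf, adi, afh, agh, bcf, bci, bef, beg, cdf, cdg, ceg, cei, dgh, dhi, efh, ehi

Hence C_0 ≅ Z^9, C_1 ≅ Z^27, C_2 ≅ Z^18.

Boundary ∂_1: C_1 → C_0 sends each edge [p,q] (with p < q) to q − p. For instance
  ∂ei = i − e.
The 9×27 boundary matrix has rank 8 and Smith normal form diag(1,1,1,1,1,1,1,1).

∂_2: C_2 → C_1 sends each 2-simplex [p,q,r] to [q,r] − [p,r] + [p,q]. For instance
  ∂ehi = hi − ei + eh,
  ∂dgh = gh − dh + dg.
As a 27×18 matrix over Z this has rank 18, with invariant factors (1,1,1,1,1,1,1,1,1,1,1,1,1,1,1,1,1,2).

Now H_k = ker ∂_k / im ∂_{k+1}, so:

  H_0: rank C_0 − rank ∂_1 = 9 − 8 = 1, and the invariant factors of ∂_1 are all 1, so H_0 ≅ Z.
  H_1: rank ker ∂_1 − rank ∂_2 = (27 − 8) − 18 = 1, and ∂_2 has invariant factor 2 > 1, so H_1 ≅ Z ⊕ Z/2.
  H_2: rank ker ∂_2 − rank ∂_3 = (18 − 18) − 0 = 0, and there is no ∂_3, so H_2 ≅ 0.

As a check, the Euler characteristic is 9 − 27 + 18 = 0, which agrees with 1 − 1 + 0 = 0.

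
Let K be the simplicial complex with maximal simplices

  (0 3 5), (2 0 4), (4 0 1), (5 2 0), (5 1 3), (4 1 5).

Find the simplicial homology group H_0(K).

Fix the vertex order 0 < 1 < 2 < 3 < 4 < 5 and write every simplex with vertices in increasing order. Then dim K = 2 and the simplices of K are:

  0-simplices (6): [0], [1], [2], [3], [4], [5]
  1-simplices (12): [0,1], [0,2], [0,3], [0,4], [0,5], [1,3], [1,4], [1,5], [2,4], [2,5], [3,5], [4,5]
  2-simplices (6): [0,1,4], [0,2,4], [0,2,5], [0,3,5], [1,3,5], [1,4,5]

Hence C_0 ≅ Z^6, C_1 ≅ Z^12, C_2 ≅ Z^6.

The boundary map ∂_1: C_1 → C_0 is given by ∂[p,q] = [q] − [p]. For instance
  ∂[0,4] = [4] − [0].
This gives a 6×12 integer matrix of rank 5; reducing to Smith normal form yields diagonal entries (1,1,1,1,1).

∂_2: C_2 → C_1 maps a triangle to the signed sum of its edges. For instance
  ∂[1,4,5] = [4,5] − [1,5] + [1,4],
  ∂[0,1,4] = [1,4] − [0,4] + [0,1].
The 12×6 boundary matrix has rank 6 and Smith normal form diag(1,1,1,1,1,1).

Now H_k = ker ∂_k / im ∂_{k+1}, so:

  H_0: rank C_0 − rank ∂_1 = 6 − 5 = 1, and the invariant factors of ∂_1 are all 1, so H_0 ≅ Z.

H_0 = Z.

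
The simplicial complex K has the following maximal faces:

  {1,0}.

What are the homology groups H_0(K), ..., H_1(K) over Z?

Order the vertices as 0 < 1. Listing each simplex with vertices in this order, K has dimension 1 with simplices:

  0-simplices (2): [0], [1]
  1-simplices (1): [0,1]

so the chain groups are C_0 ≅ Z^2, C_1 ≅ Z^1.

The boundary map ∂_1: C_1 → C_0 sends each edge [p,q] (with p < q) to q − p. For instance
  ∂[0,1] = [1] − [0].
The resulting 2×1 matrix has rank 1, and its Smith normal form has invariant factors (1).

Now H_k = ker ∂_k / im ∂_{k+1}, so:

  H_0: rank C_0 − rank ∂_1 = 2 − 1 = 1, and the invariant factors of ∂_1 are all 1, so H_0 = Z.
  H_1: rank ker ∂_1 − rank ∂_2 = (1 − 1) − 0 = 0, and there is no ∂_2, so H_1 = 0.

H_0 = Z,  H_1 = 0.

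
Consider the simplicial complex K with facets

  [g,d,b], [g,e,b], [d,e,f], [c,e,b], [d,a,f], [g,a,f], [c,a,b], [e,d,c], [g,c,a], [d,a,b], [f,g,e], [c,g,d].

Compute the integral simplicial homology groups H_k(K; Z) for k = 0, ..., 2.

We work with the vertex ordering a < b < c < d < e < f < g. The simplices of K, each written with vertices in increasing order, are:

  0-simplices (7): a, b, c, d, e, f, g
  1-simplices (18): ab, ac, ad, af, ag, bc, bd, be, bg, cd, ce, cg, de, df, dg, ef, eg, fg
  2-simplices (12): abc, abd, acg, adf, afg, bce, bdg, beg, cde, cdg, def, efg

Hence C_0 ≅ Z^7, C_1 ≅ Z^18, C_2 ≅ Z^12.

The boundary map ∂_1: C_1 → C_0 maps an edge to its endpoints' difference, ∂[p,q] = q − p. For instance
  ∂af = f − a.
The resulting 7×18 matrix has rank 6, and its Smith normal form has invariant factors (1,1,1,1,1,1).

Boundary ∂_2: C_2 → C_1 acts by ∂[p,q,r] = [q,r] − [p,r] + [p,q]. For instance
  ∂abc = bc − ac + ab,
  ∂beg = eg − bg + be.
The 18×12 boundary matrix has rank 12 and Smith normal form diag(1,1,1,1,1,1,1,1,1,1,1,2).

From H_k ≅ ker(∂_k) / im(∂_{k+1}) we obtain:

  H_0: rank C_0 − rank ∂_1 = 7 − 6 = 1, and the invariant factors of ∂_1 are all 1, so H_0 = Z.
  H_1: rank ker ∂_1 − rank ∂_2 = (18 − 6) − 12 = 0, and ∂_2 has invariant factor 2 > 1, so H_1 = Z/2.
  H_2: rank ker ∂_2 − rank ∂_3 = (12 − 12) − 0 = 0, and there is no ∂_3, so H_2 = 0.

(K is a triangulation of the real projective plane RP^2.)

H_0 ≅ Z,  H_1 ≅ Z/2,  H_2 = 0.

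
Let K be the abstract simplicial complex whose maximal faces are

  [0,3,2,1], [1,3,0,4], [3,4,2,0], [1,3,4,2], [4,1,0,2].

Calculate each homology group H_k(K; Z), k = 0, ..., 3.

H_0 = Z,  H_1 = 0,  H_2 = 0,  H_3 = Z.

Take the total order 0 < 1 < 2 < 3 < 4 on the vertex set. Then K (dimension 3) consists of the simplices:

  0-simplices (5): [0], [1], [2], [3], [4]
  1-simplices (10): [0,1], [0,2], [0,3], [0,4], [1,2], [1,3], [1,4], [2,3], [2,4], [3,4]
  2-simplices (10): [0,1,2], [0,1,3], [0,1,4], [0,2,3], [0,2,4], [0,3,4], [1,2,3], [1,2,4], [1,3,4], [2,3,4]
  3-simplices (5): [0,1,2,3], [0,1,2,4], [0,1,3,4], [0,2,3,4], [1,2,3,4]

giving chain groups C_0 ≅ Z^5, C_1 ≅ Z^10, C_2 ≅ Z^10, C_3 ≅ Z^5.

The boundary map ∂_1: C_1 → C_0 maps an edge to its endpoints' difference, ∂[p,q] = q − p. For instance
  ∂[1,4] = [4] − [1].
As a 5×10 matrix over Z this has rank 4, with invariant factors (1,1,1,1).

Boundary ∂_2: C_2 → C_1 acts by ∂[p,q,r] = [q,r] − [p,r] + [p,q]. For instance
  ∂[0,1,4] = [1,4] − [0,4] + [0,1],
  ∂[0,2,3] = [2,3] − [0,3] + [0,2].
The 10×10 boundary matrix has rank 6 and Smith normal form diag(1,1,1,1,1,1).

Boundary ∂_3: C_3 → C_2 sends each 3-simplex σ to the alternating sum Σ_i (−1)^i (σ with its i-th vertex removed). For instance
  ∂[0,1,2,4] = [1,2,4] − [0,2,4] + [0,1,4] − [0,1,2],
  ∂[1,2,3,4] = [2,3,4] − [1,3,4] + [1,2,4] − [1,2,3].
The resulting 10×5 matrix has rank 4, and its Smith normal form has invariant factors (1,1,1,1).

Reading off H_k = ker ∂_k / im ∂_{k+1}:

  H_0: rank C_0 − rank ∂_1 = 5 − 4 = 1, and the invariant factors of ∂_1 are all 1, so H_0 ≅ Z.
  H_1: rank ker ∂_1 − rank ∂_2 = (10 − 4) − 6 = 0, and the invariant factors of ∂_2 are all 1, so H_1 ≅ 0.
  H_2: rank ker ∂_2 − rank ∂_3 = (10 − 6) − 4 = 0, and the invariant factors of ∂_3 are all 1, so H_2 ≅ 0.
  H_3: rank ker ∂_3 − rank ∂_4 = (5 − 4) − 0 = 1, and there is no ∂_4, so H_3 ≅ Z.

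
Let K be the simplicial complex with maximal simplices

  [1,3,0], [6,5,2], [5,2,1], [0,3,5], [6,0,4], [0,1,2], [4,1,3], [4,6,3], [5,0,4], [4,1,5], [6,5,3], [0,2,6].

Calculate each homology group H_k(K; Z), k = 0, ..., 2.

Order the vertices as 0 < 1 < 2 < 3 < 4 < 5 < 6. Listing each simplex with vertices in this order, K has dimension 2 with simplices:

  0-simplices (7): [0], [1], [2], [3], [4], [5], [6]
  1-simplices (18): [0,1], [0,2], [0,3], [0,4], [0,5], [0,6], [1,2], [1,3], [1,4], [1,5], [2,5], [2,6], [3,4], [3,5], [3,6], [4,5], [4,6], [5,6]
  2-simplices (12): [0,1,2], [0,1,3], [0,2,6], [0,3,5], [0,4,5], [0,4,6], [1,2,5], [1,3,4], [1,4,5], [2,5,6], [3,4,6], [3,5,6]

so the chain groups are C_0 ≅ Z^7, C_1 ≅ Z^18, C_2 ≅ Z^12.

∂_1: C_1 → C_0 sends each edge [p,q] (with p < q) to q − p.
This gives a 7×18 integer matrix of rank 6; reducing to Smith normal form yields diagonal entries (1,1,1,1,1,1).

The boundary map ∂_2: C_2 → C_1 acts by ∂[p,q,r] = [q,r] − [p,r] + [p,q]. For instance
  ∂[0,4,6] = [4,6] − [0,6] + [0,4],
  ∂[0,1,3] = [1,3] − [0,3] + [0,1].
This gives a 18×12 integer matrix of rank 12; reducing to Smith normal form yields diagonal entries (1,1,1,1,1,1,1,1,1,1,1,2).

Now H_k = ker ∂_k / im ∂_{k+1}, so:

  H_0: rank C_0 − rank ∂_1 = 7 − 6 = 1, and the invariant factors of ∂_1 are all 1, so H_0 ≅ Z.
  H_1: rank ker ∂_1 − rank ∂_2 = (18 − 6) − 12 = 0, and ∂_2 has invariant factor 2 > 1, so H_1 ≅ Z/2.
  H_2: rank ker ∂_2 − rank ∂_3 = (12 − 12) − 0 = 0, and there is no ∂_3, so H_2 ≅ 0.

H_0 = Z,  H_1 = Z/2,  H_2 = 0.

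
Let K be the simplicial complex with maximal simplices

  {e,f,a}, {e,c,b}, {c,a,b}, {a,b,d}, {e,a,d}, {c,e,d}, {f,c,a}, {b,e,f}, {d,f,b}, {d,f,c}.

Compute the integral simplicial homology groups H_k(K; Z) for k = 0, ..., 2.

H_0 = Z,  H_1 = Z/2Z,  H_2 = 0.

Take the total order a < b < c < d < e < f on the vertex set. Then K (dimension 2) consists of the simplices:

  0-simplices (6): a, b, c, d, e, f
  1-simplices (15): ab, ac, ad, ae, af, bc, bd, be, bf, cd, ce, cf, de, df, ef
  2-simplices (10): abc, abd, acf, ade, aef, bce, bdf, bef, cde, cdf

Hence C_0 ≅ Z^6, C_1 ≅ Z^15, C_2 ≅ Z^10.

∂_1: C_1 → C_0 sends each edge [p,q] (with p < q) to q − p.
This gives a 6×15 integer matrix of rank 5; reducing to Smith normal form yields diagonal entries (1,1,1,1,1).

∂_2: C_2 → C_1 acts by ∂[p,q,r] = [q,r] − [p,r] + [p,q]. For instance
  ∂bce = ce − be + bc,
  ∂ade = de − ae + ad.
As a 15×10 matrix over Z this has rank 10, with invariant factors (1,1,1,1,1,1,1,1,1,2).

Computing H_k = (kernel of ∂_k) / (image of ∂_{k+1}):

  H_0: rank C_0 − rank ∂_1 = 6 − 5 = 1, and the invariant factors of ∂_1 are all 1, so H_0 ≅ Z.
  H_1: rank ker ∂_1 − rank ∂_2 = (15 − 5) − 10 = 0, and ∂_2 has invariant factor 2 > 1, so H_1 ≅ Z/2Z.
  H_2: rank ker ∂_2 − rank ∂_3 = (10 − 10) − 0 = 0, and there is no ∂_3, so H_2 ≅ 0.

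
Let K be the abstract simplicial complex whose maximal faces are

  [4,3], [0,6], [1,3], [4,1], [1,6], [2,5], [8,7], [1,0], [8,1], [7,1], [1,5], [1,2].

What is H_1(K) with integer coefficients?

We work with the vertex ordering 0 < 1 < 2 < 3 < 4 < 5 < 6 < 7 < 8. The simplices of K, each written with vertices in increasing order, are:

  0-simplices (9): [0], [1], [2], [3], [4], [5], [6], [7], [8]
  1-simplices (12): [0,1], [0,6], [1,2], [1,3], [1,4], [1,5], [1,6], [1,7], [1,8], [2,5], [3,4], [7,8]

so the chain groups are C_0 ≅ Z^9, C_1 ≅ Z^12.

The boundary map ∂_1: C_1 → C_0 is given by ∂[p,q] = [q] − [p]. For instance
  ∂[3,4] = [4] − [3].
As a 9×12 matrix over Z this has rank 8, with invariant factors (1,1,1,1,1,1,1,1).

From H_k ≅ ker(∂_k) / im(∂_{k+1}) we obtain:

  H_1: rank ker ∂_1 − rank ∂_2 = (12 − 8) − 0 = 4, and there is no ∂_2, so H_1 = Z^4.

H_1 = Z^4.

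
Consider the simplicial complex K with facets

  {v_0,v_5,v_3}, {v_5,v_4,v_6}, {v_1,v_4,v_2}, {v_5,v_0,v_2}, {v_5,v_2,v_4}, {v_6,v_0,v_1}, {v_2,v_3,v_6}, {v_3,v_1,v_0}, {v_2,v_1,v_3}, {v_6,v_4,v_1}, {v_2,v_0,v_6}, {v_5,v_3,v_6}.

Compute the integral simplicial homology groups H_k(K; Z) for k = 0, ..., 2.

H_0 = Z,  H_1 = Z/2,  H_2 = 0.

We work with the vertex ordering v_0 < v_1 < v_2 < v_3 < v_4 < v_5 < v_6. The simplices of K, each written with vertices in increasing order, are:

  0-simplices (7): [v_0], [v_1], [v_2], [v_3], [v_4], [v_5], [v_6]
  1-simplices (18): (18 of them)
  2-simplices (12): (12 of them)

Hence C_0 ≅ Z^7, C_1 ≅ Z^18, C_2 ≅ Z^12.

Boundary ∂_1: C_1 → C_0 is given by ∂[p,q] = [q] − [p].
The resulting 7×18 matrix has rank 6, and its Smith normal form has invariant factors (1,1,1,1,1,1).

Boundary ∂_2: C_2 → C_1 sends each 2-simplex [p,q,r] to [q,r] − [p,r] + [p,q]. For instance
  ∂[v_0,v_1,v_6] = [v_1,v_6] − [v_0,v_6] + [v_0,v_1],
  ∂[v_3,v_5,v_6] = [v_5,v_6] − [v_3,v_6] + [v_3,v_5].
The 18×12 boundary matrix has rank 12 and Smith normal form diag(1,1,1,1,1,1,1,1,1,1,1,2).

Computing H_k = (kernel of ∂_k) / (image of ∂_{k+1}):

  H_0: rank C_0 − rank ∂_1 = 7 − 6 = 1, and the invariant factors of ∂_1 are all 1, so H_0 ≅ Z.
  H_1: rank ker ∂_1 − rank ∂_2 = (18 − 6) − 12 = 0, and ∂_2 has invariant factor 2 > 1, so H_1 ≅ Z/2.
  H_2: rank ker ∂_2 − rank ∂_3 = (12 − 12) − 0 = 0, and there is no ∂_3, so H_2 ≅ 0.

As a check, the Euler characteristic is 7 − 18 + 12 = 1, which agrees with 1 − 0 + 0 = 1.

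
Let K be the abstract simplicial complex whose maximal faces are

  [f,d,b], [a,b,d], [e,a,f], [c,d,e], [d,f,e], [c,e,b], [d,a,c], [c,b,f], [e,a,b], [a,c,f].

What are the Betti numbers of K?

We work with the vertex ordering a < b < c < d < e < f. The simplices of K, each written with vertices in increasing order, are:

  0-simplices (6): a, b, c, d, e, f
  1-simplices (15): ab, ac, ad, ae, af, bc, bd, be, bf, cd, ce, cf, de, df, ef
  2-simplices (10): abd, abe, acd, acf, aef, bce, bcf, bdf, cde, def

Hence C_0 ≅ Z^6, C_1 ≅ Z^15, C_2 ≅ Z^10.

∂_1: C_1 → C_0 sends each edge [p,q] (with p < q) to q − p. For instance
  ∂bc = c − b.
The 6×15 boundary matrix has rank 5 and Smith normal form diag(1,1,1,1,1).

The boundary map ∂_2: C_2 → C_1 maps a triangle to the signed sum of its edges. For instance
  ∂acf = cf − af + ac,
  ∂aef = ef − af + ae.
As a 15×10 matrix over Z this has rank 10, with invariant factors (1,1,1,1,1,1,1,1,1,2).

Computing H_k = (kernel of ∂_k) / (image of ∂_{k+1}):

  H_0: rank C_0 − rank ∂_1 = 6 − 5 = 1, and the invariant factors of ∂_1 are all 1, so H_0 ≅ Z.
  H_1: rank ker ∂_1 − rank ∂_2 = (15 − 5) − 10 = 0, and ∂_2 has invariant factor 2 > 1, so H_1 ≅ Z/2.
  H_2: rank ker ∂_2 − rank ∂_3 = (10 − 10) − 0 = 0, and there is no ∂_3, so H_2 ≅ 0.

As a check, the Euler characteristic is 6 − 15 + 10 = 1, which agrees with 1 − 0 + 0 = 1.

Hence the Betti numbers are b_0 = 1, b_1 = 0, b_2 = 0.

b_0 = 1, b_1 = 0, b_2 = 0.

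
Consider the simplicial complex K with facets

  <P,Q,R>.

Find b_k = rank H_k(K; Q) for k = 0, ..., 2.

Order the vertices as P < Q < R. Listing each simplex with vertices in this order, K has dimension 2 with simplices:

  0-simplices (3): P, Q, R
  1-simplices (3): PQ, PR, QR
  2-simplices (1): PQR

so the chain groups are C_0 ≅ Z^3, C_1 ≅ Z^3, C_2 ≅ Z^1.

The boundary map ∂_1: C_1 → C_0 maps an edge to its endpoints' difference, ∂[p,q] = q − p. For instance
  ∂PQ = Q − P.
The 3×3 boundary matrix has rank 2 and Smith normal form diag(1,1).

∂_2: C_2 → C_1 maps a triangle to the signed sum of its edges. For instance
  ∂PQR = QR − PR + PQ.
The 3×1 boundary matrix has rank 1 and Smith normal form diag(1).

Now H_k = ker ∂_k / im ∂_{k+1}, so:

  H_0: rank C_0 − rank ∂_1 = 3 − 2 = 1, and the invariant factors of ∂_1 are all 1, so H_0 ≅ Z.
  H_1: rank ker ∂_1 − rank ∂_2 = (3 − 2) − 1 = 0, and the invariant factors of ∂_2 are all 1, so H_1 ≅ 0.
  H_2: rank ker ∂_2 − rank ∂_3 = (1 − 1) − 0 = 0, and there is no ∂_3, so H_2 ≅ 0.

(K is a triangulation of the 2-simplex.)

Hence the Betti numbers are b_0 = 1, b_1 = 0, b_2 = 0.

b_0 = 1, b_1 = 0, b_2 = 0.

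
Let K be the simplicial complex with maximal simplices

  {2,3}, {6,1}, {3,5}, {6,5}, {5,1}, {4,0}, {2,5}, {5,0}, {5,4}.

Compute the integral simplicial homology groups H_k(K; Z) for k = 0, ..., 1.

K has 7 vertices, 9 edges.
rank ∂_0 = 0, rank ∂_1 = 6 ⇒ b_0 = 7 − 0 − 6 = 1; all invariant factors of ∂_1 are 1 so no torsion. So H_0 ≅ Z.
rank ∂_1 = 6, rank ∂_2 = 0 ⇒ b_1 = 9 − 6 − 0 = 3. So H_1 ≅ Z^3.

H_0 ≅ Z,  H_1 ≅ Z^3.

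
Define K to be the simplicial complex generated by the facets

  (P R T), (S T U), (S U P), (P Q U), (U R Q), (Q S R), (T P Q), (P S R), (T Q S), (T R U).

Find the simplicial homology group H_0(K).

H_0 ≅ Z.

Take the total order P < Q < R < S < T < U on the vertex set. Then K (dimension 2) consists of the simplices:

  0-simplices (6): P, Q, R, S, T, U
  1-simplices (15): PQ, PR, PS, PT, PU, QR, QS, QT, QU, RS, RT, RU, ST, SU, TU
  2-simplices (10): PQT, PQU, PRS, PRT, PSU, QRS, QRU, QST, RTU, STU

Hence C_0 ≅ Z^6, C_1 ≅ Z^15, C_2 ≅ Z^10.

Boundary ∂_1: C_1 → C_0 sends each edge [p,q] (with p < q) to q − p. For instance
  ∂PU = U − P.
The 6×15 boundary matrix has rank 5 and Smith normal form diag(1,1,1,1,1).

Boundary ∂_2: C_2 → C_1 acts by ∂[p,q,r] = [q,r] − [p,r] + [p,q]. For instance
  ∂PQU = QU − PU + PQ,
  ∂PRS = RS − PS + PR.
The 15×10 boundary matrix has rank 10 and Smith normal form diag(1,1,1,1,1,1,1,1,1,2).

Now H_k = ker ∂_k / im ∂_{k+1}, so:

  H_0: rank C_0 − rank ∂_1 = 6 − 5 = 1, and the invariant factors of ∂_1 are all 1, so H_0 ≅ Z.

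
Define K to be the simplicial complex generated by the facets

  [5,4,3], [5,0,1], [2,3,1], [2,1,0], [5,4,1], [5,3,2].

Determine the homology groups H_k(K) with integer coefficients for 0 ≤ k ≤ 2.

H_0 = Z,  H_1 = Z,  H_2 = 0.

We work with the vertex ordering 0 < 1 < 2 < 3 < 4 < 5. The simplices of K, each written with vertices in increasing order, are:

  0-simplices (6): [0], [1], [2], [3], [4], [5]
  1-simplices (12): [0,1], [0,2], [0,5], [1,2], [1,3], [1,4], [1,5], [2,3], [2,5], [3,4], [3,5], [4,5]
  2-simplices (6): [0,1,2], [0,1,5], [1,2,3], [1,4,5], [2,3,5], [3,4,5]

giving chain groups C_0 ≅ Z^6, C_1 ≅ Z^12, C_2 ≅ Z^6.

The boundary map ∂_1: C_1 → C_0 sends each edge [p,q] (with p < q) to q − p. For instance
  ∂[2,5] = [5] − [2].
The resulting 6×12 matrix has rank 5, and its Smith normal form has invariant factors (1,1,1,1,1).

The boundary map ∂_2: C_2 → C_1 acts by ∂[p,q,r] = [q,r] − [p,r] + [p,q]. For instance
  ∂[1,4,5] = [4,5] − [1,5] + [1,4],
  ∂[1,2,3] = [2,3] − [1,3] + [1,2].
The resulting 12×6 matrix has rank 6, and its Smith normal form has invariant factors (1,1,1,1,1,1).

Reading off H_k = ker ∂_k / im ∂_{k+1}:

  H_0: rank C_0 − rank ∂_1 = 6 − 5 = 1, and the invariant factors of ∂_1 are all 1, so H_0 ≅ Z.
  H_1: rank ker ∂_1 − rank ∂_2 = (12 − 5) − 6 = 1, and the invariant factors of ∂_2 are all 1, so H_1 ≅ Z.
  H_2: rank ker ∂_2 − rank ∂_3 = (6 − 6) − 0 = 0, and there is no ∂_3, so H_2 ≅ 0.

As a check, the Euler characteristic is 6 − 12 + 6 = 0, which agrees with 1 − 1 + 0 = 0.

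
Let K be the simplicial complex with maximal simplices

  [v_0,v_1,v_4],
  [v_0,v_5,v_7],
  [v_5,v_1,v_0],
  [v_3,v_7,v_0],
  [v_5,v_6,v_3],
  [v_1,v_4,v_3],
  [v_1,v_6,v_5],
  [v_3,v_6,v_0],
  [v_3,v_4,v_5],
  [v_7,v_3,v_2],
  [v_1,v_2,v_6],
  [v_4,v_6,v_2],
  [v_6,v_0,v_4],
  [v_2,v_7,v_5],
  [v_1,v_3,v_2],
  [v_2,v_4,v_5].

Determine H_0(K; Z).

Order the vertices as v_0 < v_1 < v_2 < v_3 < v_4 < v_5 < v_6 < v_7. Listing each simplex with vertices in this order, K has dimension 2 with simplices:

  0-simplices (8): [v_0], [v_1], [v_2], [v_3], [v_4], [v_5], [v_6], [v_7]
  1-simplices (24): (24 of them)
  2-simplices (16): (16 of them)

giving chain groups C_0 ≅ Z^8, C_1 ≅ Z^24, C_2 ≅ Z^16.

Boundary ∂_1: C_1 → C_0 maps an edge to its endpoints' difference, ∂[p,q] = q − p.
As a 8×24 matrix over Z this has rank 7, with invariant factors (1,1,1,1,1,1,1).

Boundary ∂_2: C_2 → C_1 sends each 2-simplex [p,q,r] to [q,r] − [p,r] + [p,q]. For instance
  ∂[v_0,v_3,v_6] = [v_3,v_6] − [v_0,v_6] + [v_0,v_3],
  ∂[v_0,v_4,v_6] = [v_4,v_6] − [v_0,v_6] + [v_0,v_4].
This gives a 24×16 integer matrix of rank 15; reducing to Smith normal form yields diagonal entries (1,1,1,1,1,1,1,1,1,1,1,1,1,1,1).

From H_k ≅ ker(∂_k) / im(∂_{k+1}) we obtain:

  H_0: rank C_0 − rank ∂_1 = 8 − 7 = 1, and the invariant factors of ∂_1 are all 1, so H_0 = Z.

H_0 = Z.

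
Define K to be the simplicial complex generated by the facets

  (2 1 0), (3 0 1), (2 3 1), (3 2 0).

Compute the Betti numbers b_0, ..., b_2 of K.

Fix the vertex order 0 < 1 < 2 < 3 and write every simplex with vertices in increasing order. Then dim K = 2 and the simplices of K are:

  0-simplices (4): [0], [1], [2], [3]
  1-simplices (6): [0,1], [0,2], [0,3], [1,2], [1,3], [2,3]
  2-simplices (4): [0,1,2], [0,1,3], [0,2,3], [1,2,3]

so the chain groups are C_0 ≅ Z^4, C_1 ≅ Z^6, C_2 ≅ Z^4.

The boundary map ∂_1: C_1 → C_0 is given by ∂[p,q] = [q] − [p].
As a 4×6 matrix over Z this has rank 3, with invariant factors (1,1,1).

Boundary ∂_2: C_2 → C_1 acts by ∂[p,q,r] = [q,r] − [p,r] + [p,q]. For instance
  ∂[0,1,2] = [1,2] − [0,2] + [0,1],
  ∂[1,2,3] = [2,3] − [1,3] + [1,2].
The 6×4 boundary matrix has rank 3 and Smith normal form diag(1,1,1).

Reading off H_k = ker ∂_k / im ∂_{k+1}:

  H_0: rank C_0 − rank ∂_1 = 4 − 3 = 1, and the invariant factors of ∂_1 are all 1, so H_0 ≅ Z.
  H_1: rank ker ∂_1 − rank ∂_2 = (6 − 3) − 3 = 0, and the invariant factors of ∂_2 are all 1, so H_1 ≅ 0.
  H_2: rank ker ∂_2 − rank ∂_3 = (4 − 3) − 0 = 1, and there is no ∂_3, so H_2 ≅ Z.

Hence the Betti numbers are b_0 = 1, b_1 = 0, b_2 = 1.

b_0 = 1, b_1 = 0, b_2 = 1.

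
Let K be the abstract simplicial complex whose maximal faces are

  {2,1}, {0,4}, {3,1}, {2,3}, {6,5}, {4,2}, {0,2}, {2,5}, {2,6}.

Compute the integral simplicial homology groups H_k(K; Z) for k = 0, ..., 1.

Order the vertices as 0 < 1 < 2 < 3 < 4 < 5 < 6. Listing each simplex with vertices in this order, K has dimension 1 with simplices:

  0-simplices (7): [0], [1], [2], [3], [4], [5], [6]
  1-simplices (9): [0,2], [0,4], [1,2], [1,3], [2,3], [2,4], [2,5], [2,6], [5,6]

so the chain groups are C_0 ≅ Z^7, C_1 ≅ Z^9.

∂_1: C_1 → C_0 is given by ∂[p,q] = [q] − [p]. For instance
  ∂[5,6] = [6] − [5].
The 7×9 boundary matrix has rank 6 and Smith normal form diag(1,1,1,1,1,1).

Now H_k = ker ∂_k / im ∂_{k+1}, so:

  H_0: rank C_0 − rank ∂_1 = 7 − 6 = 1, and the invariant factors of ∂_1 are all 1, so H_0 ≅ Z.
  H_1: rank ker ∂_1 − rank ∂_2 = (9 − 6) − 0 = 3, and there is no ∂_2, so H_1 ≅ Z^3.

(K is a triangulation of a wedge of 3 circles.)

H_0 = Z,  H_1 = Z^3.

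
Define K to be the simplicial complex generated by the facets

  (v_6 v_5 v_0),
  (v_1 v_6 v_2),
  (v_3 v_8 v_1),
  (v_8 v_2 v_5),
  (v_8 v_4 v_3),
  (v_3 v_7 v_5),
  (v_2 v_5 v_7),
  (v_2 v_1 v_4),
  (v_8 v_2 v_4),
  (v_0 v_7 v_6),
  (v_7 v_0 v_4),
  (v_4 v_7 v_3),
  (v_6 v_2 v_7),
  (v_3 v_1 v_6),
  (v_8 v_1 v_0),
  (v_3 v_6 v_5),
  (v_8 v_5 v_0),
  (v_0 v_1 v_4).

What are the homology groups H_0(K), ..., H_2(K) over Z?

We work with the vertex ordering v_0 < v_1 < v_2 < v_3 < v_4 < v_5 < v_6 < v_7 < v_8. The simplices of K, each written with vertices in increasing order, are:

  0-simplices (9): [v_0], [v_1], [v_2], [v_3], [v_4], [v_5], [v_6], [v_7], [v_8]
  1-simplices (27): (27 of them)
  2-simplices (18): (18 of them)

so the chain groups are C_0 ≅ Z^9, C_1 ≅ Z^27, C_2 ≅ Z^18.

Boundary ∂_1: C_1 → C_0 sends each edge [p,q] (with p < q) to q − p.
The resulting 9×27 matrix has rank 8, and its Smith normal form has invariant factors (1,1,1,1,1,1,1,1).

Boundary ∂_2: C_2 → C_1 maps a triangle to the signed sum of its edges. For instance
  ∂[v_1,v_3,v_6] = [v_3,v_6] − [v_1,v_6] + [v_1,v_3],
  ∂[v_2,v_5,v_7] = [v_5,v_7] − [v_2,v_7] + [v_2,v_5].
The resulting 27×18 matrix has rank 18, and its Smith normal form has invariant factors (1,1,1,1,1,1,1,1,1,1,1,1,1,1,1,1,1,2).

Computing H_k = (kernel of ∂_k) / (image of ∂_{k+1}):

  H_0: rank C_0 − rank ∂_1 = 9 − 8 = 1, and the invariant factors of ∂_1 are all 1, so H_0 ≅ Z.
  H_1: rank ker ∂_1 − rank ∂_2 = (27 − 8) − 18 = 1, and ∂_2 has invariant factor 2 > 1, so H_1 ≅ Z ⊕ Z/2Z.
  H_2: rank ker ∂_2 − rank ∂_3 = (18 − 18) − 0 = 0, and there is no ∂_3, so H_2 ≅ 0.

H_0 = Z,  H_1 = Z ⊕ Z/2Z,  H_2 = 0.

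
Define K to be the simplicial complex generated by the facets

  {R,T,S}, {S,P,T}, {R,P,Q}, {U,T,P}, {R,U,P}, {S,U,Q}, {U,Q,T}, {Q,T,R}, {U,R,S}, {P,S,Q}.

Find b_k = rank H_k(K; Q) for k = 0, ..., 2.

We work with the vertex ordering P < Q < R < S < T < U. The simplices of K, each written with vertices in increasing order, are:

  0-simplices (6): P, Q, R, S, T, U
  1-simplices (15): PQ, PR, PS, PT, PU, QR, QS, QT, QU, RS, RT, RU, ST, SU, TU
  2-simplices (10): PQR, PQS, PRU, PST, PTU, QRT, QSU, QTU, RST, RSU

so the chain groups are C_0 ≅ Z^6, C_1 ≅ Z^15, C_2 ≅ Z^10.

The boundary map ∂_1: C_1 → C_0 is given by ∂[p,q] = [q] − [p]. For instance
  ∂PR = R − P.
The resulting 6×15 matrix has rank 5, and its Smith normal form has invariant factors (1,1,1,1,1).

Boundary ∂_2: C_2 → C_1 acts by ∂[p,q,r] = [q,r] − [p,r] + [p,q]. For instance
  ∂PQS = QS − PS + PQ,
  ∂PTU = TU − PU + PT.
The 15×10 boundary matrix has rank 10 and Smith normal form diag(1,1,1,1,1,1,1,1,1,2).

Now H_k = ker ∂_k / im ∂_{k+1}, so:

  H_0: rank C_0 − rank ∂_1 = 6 − 5 = 1, and the invariant factors of ∂_1 are all 1, so H_0 = Z.
  H_1: rank ker ∂_1 − rank ∂_2 = (15 − 5) − 10 = 0, and ∂_2 has invariant factor 2 > 1, so H_1 = Z_2.
  H_2: rank ker ∂_2 − rank ∂_3 = (10 − 10) − 0 = 0, and there is no ∂_3, so H_2 = 0.

(K is a triangulation of the real projective plane RP^2.)

Hence the Betti numbers are b_0 = 1, b_1 = 0, b_2 = 0.

b_0 = 1, b_1 = 0, b_2 = 0.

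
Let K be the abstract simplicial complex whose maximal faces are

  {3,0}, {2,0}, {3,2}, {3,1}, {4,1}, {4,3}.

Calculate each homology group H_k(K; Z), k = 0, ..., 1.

Order the vertices as 0 < 1 < 2 < 3 < 4. Listing each simplex with vertices in this order, K has dimension 1 with simplices:

  0-simplices (5): [0], [1], [2], [3], [4]
  1-simplices (6): [0,2], [0,3], [1,3], [1,4], [2,3], [3,4]

Hence C_0 ≅ Z^5, C_1 ≅ Z^6.

Boundary ∂_1: C_1 → C_0 sends each edge [p,q] (with p < q) to q − p.
This gives a 5×6 integer matrix of rank 4; reducing to Smith normal form yields diagonal entries (1,1,1,1).

Now H_k = ker ∂_k / im ∂_{k+1}, so:

  H_0: rank C_0 − rank ∂_1 = 5 − 4 = 1, and the invariant factors of ∂_1 are all 1, so H_0 = Z.
  H_1: rank ker ∂_1 − rank ∂_2 = (6 − 4) − 0 = 2, and there is no ∂_2, so H_1 = Z^2.

H_0 = Z,  H_1 = Z^2.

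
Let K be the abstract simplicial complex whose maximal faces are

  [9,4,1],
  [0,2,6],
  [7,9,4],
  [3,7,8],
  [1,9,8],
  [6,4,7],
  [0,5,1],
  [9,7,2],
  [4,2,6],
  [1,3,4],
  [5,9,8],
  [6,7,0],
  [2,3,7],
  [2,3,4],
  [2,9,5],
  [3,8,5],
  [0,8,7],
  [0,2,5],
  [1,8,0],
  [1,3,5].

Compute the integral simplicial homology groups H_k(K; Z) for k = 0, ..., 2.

H_0 ≅ Z,  H_1 ≅ Z ⊕ Z/2,  H_2 = 0.

Take the total order 0 < 1 < 2 < 3 < 4 < 5 < 6 < 7 < 8 < 9 on the vertex set. Then K (dimension 2) consists of the simplices:

  0-simplices (10): [0], [1], [2], [3], [4], [5], [6], [7], [8], [9]
  1-simplices (30): (30 of them)
  2-simplices (20): (20 of them)

Hence C_0 ≅ Z^10, C_1 ≅ Z^30, C_2 ≅ Z^20.

∂_1: C_1 → C_0 sends each edge [p,q] (with p < q) to q − p.
The resulting 10×30 matrix has rank 9, and its Smith normal form has invariant factors (1,1,1,1,1,1,1,1,1).

Boundary ∂_2: C_2 → C_1 maps a triangle to the signed sum of its edges. For instance
  ∂[2,3,4] = [3,4] − [2,4] + [2,3],
  ∂[0,2,5] = [2,5] − [0,5] + [0,2].
This gives a 30×20 integer matrix of rank 20; reducing to Smith normal form yields diagonal entries (1,1,1,1,1,1,1,1,1,1,1,1,1,1,1,1,1,1,1,2).

From H_k ≅ ker(∂_k) / im(∂_{k+1}) we obtain:

  H_0: rank C_0 − rank ∂_1 = 10 − 9 = 1, and the invariant factors of ∂_1 are all 1, so H_0 ≅ Z.
  H_1: rank ker ∂_1 − rank ∂_2 = (30 − 9) − 20 = 1, and ∂_2 has invariant factor 2 > 1, so H_1 ≅ Z ⊕ Z/2.
  H_2: rank ker ∂_2 − rank ∂_3 = (20 − 20) − 0 = 0, and there is no ∂_3, so H_2 ≅ 0.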